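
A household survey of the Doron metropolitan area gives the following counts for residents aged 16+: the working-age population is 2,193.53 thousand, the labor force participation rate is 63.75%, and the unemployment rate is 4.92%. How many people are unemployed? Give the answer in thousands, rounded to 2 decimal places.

Labor force = 0.6375 × 2,193.53 = 1,398.38 thousand.
Unemployed = 0.0492 × 1,398.38 ≈ 68.80 thousand.

About 68.80 thousand are unemployed.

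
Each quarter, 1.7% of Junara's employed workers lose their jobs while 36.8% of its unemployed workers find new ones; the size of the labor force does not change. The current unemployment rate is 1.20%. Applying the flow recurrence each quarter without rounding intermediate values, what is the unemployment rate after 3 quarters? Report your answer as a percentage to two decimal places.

With a fixed labor force, u_{t+1} = u_t + s·(1−u_t) − f·u_t = u_t·(1−s−f) + s.
Here 1−s−f = 0.615 and s = 0.017.
u_1 = 0.012000 × 0.615 + 0.017 = 0.024380.
u_2 = 0.024380 × 0.615 + 0.017 = 0.031994.
u_3 = 0.031994 × 0.615 + 0.017 = 0.036676.

Unemployment rate after three quarters ≈ 3.67%.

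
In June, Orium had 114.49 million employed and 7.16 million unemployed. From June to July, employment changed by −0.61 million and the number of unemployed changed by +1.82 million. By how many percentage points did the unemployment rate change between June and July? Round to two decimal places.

June: labor force = 114.49 + 7.16 = 121.65; u = 7.16/121.65 = 5.89%.
July: labor force = 113.88 + 8.98 = 122.86; u = 8.98/122.86 = 7.31%.
Change = 7.31% − 5.89% = +1.42 pp.

The unemployment rate changed by +1.42 percentage points.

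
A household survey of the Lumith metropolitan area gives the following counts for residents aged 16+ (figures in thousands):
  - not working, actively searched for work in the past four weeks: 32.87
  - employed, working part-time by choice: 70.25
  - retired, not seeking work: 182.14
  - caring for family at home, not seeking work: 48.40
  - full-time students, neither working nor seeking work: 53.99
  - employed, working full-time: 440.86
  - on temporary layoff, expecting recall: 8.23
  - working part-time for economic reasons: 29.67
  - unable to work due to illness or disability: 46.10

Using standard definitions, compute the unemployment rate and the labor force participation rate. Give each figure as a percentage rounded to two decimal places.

Unemployment rate ≈ 7.06%; labor force participation rate ≈ 63.77%.

Employed = 70.25 + 440.86 + 29.67 = 540.78 thousand (anyone who worked, including part-time for economic reasons, counts as employed).
Unemployed = 32.87 + 8.23 = 41.10 thousand (jobless and actively searching, or on temporary layoff).
Labor force = 540.78 + 41.10 = 581.88 thousand.
Not in labor force = 182.14 + 48.40 + 53.99 + 46.10 = 330.63 thousand (those not working and not actively searching are outside the labor force).
Civilian working-age population = 581.88 + 330.63 = 912.51 thousand.
Unemployment rate = 41.10 / 581.88 = 7.06%.
Labor force participation rate = 581.88 / 912.51 = 63.77%.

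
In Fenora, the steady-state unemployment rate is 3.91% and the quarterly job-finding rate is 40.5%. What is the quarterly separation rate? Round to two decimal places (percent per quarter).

From u* = s/(s+f): s = u·f/(1−u).
s = 0.0391 × 40.5 / (1 − 0.0391) = 1.5836 / 0.9609 ≈ 1.65% per quarter.

Separation rate ≈ 1.65% per quarter.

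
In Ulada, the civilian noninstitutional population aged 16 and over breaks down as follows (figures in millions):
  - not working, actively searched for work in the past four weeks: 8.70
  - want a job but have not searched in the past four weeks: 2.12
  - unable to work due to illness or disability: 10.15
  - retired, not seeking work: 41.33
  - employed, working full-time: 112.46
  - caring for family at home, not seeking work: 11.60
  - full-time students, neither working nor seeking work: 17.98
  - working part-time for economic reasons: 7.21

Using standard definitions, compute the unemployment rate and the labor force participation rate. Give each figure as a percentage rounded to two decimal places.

Unemployment rate ≈ 6.78%; labor force participation rate ≈ 60.68%.

Employed = 112.46 + 7.21 = 119.67 million (anyone who worked, including part-time for economic reasons, counts as employed).
Unemployed = 8.70 million.
Labor force = 119.67 + 8.70 = 128.37 million.
Not in labor force = 2.12 + 10.15 + 41.33 + 11.60 + 17.98 = 83.18 million (those not working and not actively searching are outside the labor force — including those who want a job but have given up searching).
Civilian working-age population = 128.37 + 83.18 = 211.55 million.
Unemployment rate = 8.70 / 128.37 = 6.78%.
Labor force participation rate = 128.37 / 211.55 = 60.68%.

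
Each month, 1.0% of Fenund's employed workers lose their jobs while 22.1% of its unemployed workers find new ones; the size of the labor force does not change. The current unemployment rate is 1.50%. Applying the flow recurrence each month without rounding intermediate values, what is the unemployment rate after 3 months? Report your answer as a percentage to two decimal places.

With a fixed labor force, u_{t+1} = u_t + s·(1−u_t) − f·u_t = u_t·(1−s−f) + s.
Here 1−s−f = 0.769 and s = 0.010.
u_1 = 0.015000 × 0.769 + 0.010 = 0.021535.
u_2 = 0.021535 × 0.769 + 0.010 = 0.026560.
u_3 = 0.026560 × 0.769 + 0.010 = 0.030425.

Unemployment rate after three months ≈ 3.04%.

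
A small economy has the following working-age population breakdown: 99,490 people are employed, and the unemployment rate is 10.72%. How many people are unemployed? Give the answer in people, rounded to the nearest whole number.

Let U be the number unemployed. The labor force is E + U, and U/(E+U) = 0.1072.
So U = 0.1072 × 99,490 / (1 − 0.1072) = 10665.33 / 0.8928 ≈ 11,946.

About 11,946 are unemployed.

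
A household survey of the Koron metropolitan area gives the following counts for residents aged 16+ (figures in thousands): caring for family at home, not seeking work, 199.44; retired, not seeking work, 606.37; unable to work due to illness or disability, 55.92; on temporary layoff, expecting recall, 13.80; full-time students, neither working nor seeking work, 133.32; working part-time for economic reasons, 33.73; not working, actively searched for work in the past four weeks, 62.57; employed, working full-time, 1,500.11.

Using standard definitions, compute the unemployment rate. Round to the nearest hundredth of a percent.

Unemployment rate ≈ 4.74%.

Employed = 33.73 + 1,500.11 = 1,533.84 thousand (anyone who worked, including part-time for economic reasons, counts as employed).
Unemployed = 13.80 + 62.57 = 76.37 thousand (jobless and actively searching, or on temporary layoff).
Labor force = 1,533.84 + 76.37 = 1,610.21 thousand.
Unemployment rate = 76.37 / 1,610.21 = 4.74%.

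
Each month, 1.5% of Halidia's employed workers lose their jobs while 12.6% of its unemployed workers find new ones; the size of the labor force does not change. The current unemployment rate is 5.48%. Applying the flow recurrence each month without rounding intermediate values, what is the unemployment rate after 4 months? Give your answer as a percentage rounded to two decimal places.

Unemployment rate after four months ≈ 7.83%.

With a fixed labor force, u_{t+1} = u_t + s·(1−u_t) − f·u_t = u_t·(1−s−f) + s.
Here 1−s−f = 0.859 and s = 0.015.
u_1 = 0.054800 × 0.859 + 0.015 = 0.062073.
u_2 = 0.062073 × 0.859 + 0.015 = 0.068321.
u_3 = 0.068321 × 0.859 + 0.015 = 0.073688.
u_4 = 0.073688 × 0.859 + 0.015 = 0.078298.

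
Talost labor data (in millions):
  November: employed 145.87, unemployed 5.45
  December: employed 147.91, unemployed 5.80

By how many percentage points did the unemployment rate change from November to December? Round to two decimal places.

November: labor force = 145.87 + 5.45 = 151.32; u = 5.45/151.32 = 3.60%.
December: labor force = 147.91 + 5.80 = 153.71; u = 5.80/153.71 = 3.77%.
Change = 3.77% − 3.60% = +0.17 pp.

The unemployment rate changed by +0.17 percentage points.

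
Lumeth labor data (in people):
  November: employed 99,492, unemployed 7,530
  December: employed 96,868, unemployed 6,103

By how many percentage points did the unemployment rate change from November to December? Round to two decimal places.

The unemployment rate changed by −1.11 percentage points.

November: labor force = 99,492 + 7,530 = 107,022; u = 7,530/107,022 = 7.04%.
December: labor force = 96,868 + 6,103 = 102,971; u = 6,103/102,971 = 5.93%.
Change = 5.93% − 7.04% = −1.11 pp.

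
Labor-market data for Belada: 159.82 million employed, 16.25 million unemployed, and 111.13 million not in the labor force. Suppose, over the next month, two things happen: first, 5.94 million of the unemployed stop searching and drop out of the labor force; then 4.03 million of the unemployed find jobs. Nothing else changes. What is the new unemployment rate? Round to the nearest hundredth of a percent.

Initially, labor force = 159.82 + 16.25 = 176.07 million, so u = 16.25/176.07 = 9.23%.
After the first change, unemployed and labor force both fall by 5.94 → E = 159.82, U = 10.31, labor force = 170.13 million.
After the second change, unemployed falls and employed rises by 4.03; labor force unchanged → E = 163.85, U = 6.28, labor force = 170.13 million.
New unemployment rate = 6.28 / 170.13 = 3.69%.

New unemployment rate ≈ 3.69%.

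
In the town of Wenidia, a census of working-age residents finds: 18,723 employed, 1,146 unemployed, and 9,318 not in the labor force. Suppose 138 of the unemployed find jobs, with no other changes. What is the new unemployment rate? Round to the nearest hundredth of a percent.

Initially, labor force = 18,723 + 1,146 = 19,869, so u = 1,146/19,869 = 5.77%.
After the change, unemployed falls and employed rises by 138; labor force unchanged → E = 18,861, U = 1,008, labor force = 19,869.
New unemployment rate = 1,008 / 19,869 = 5.07%.

New unemployment rate ≈ 5.07%.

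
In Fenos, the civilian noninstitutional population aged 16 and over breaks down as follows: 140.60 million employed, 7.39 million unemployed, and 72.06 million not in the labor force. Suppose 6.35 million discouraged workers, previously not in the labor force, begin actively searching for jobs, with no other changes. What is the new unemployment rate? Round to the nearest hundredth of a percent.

New unemployment rate ≈ 8.90%.

Initially, labor force = 140.60 + 7.39 = 147.99 million, so u = 7.39/147.99 = 4.99%.
After the change, unemployed and labor force both rise by 6.35 → E = 140.60, U = 13.74, labor force = 154.34 million.
New unemployment rate = 13.74 / 154.34 = 8.90%.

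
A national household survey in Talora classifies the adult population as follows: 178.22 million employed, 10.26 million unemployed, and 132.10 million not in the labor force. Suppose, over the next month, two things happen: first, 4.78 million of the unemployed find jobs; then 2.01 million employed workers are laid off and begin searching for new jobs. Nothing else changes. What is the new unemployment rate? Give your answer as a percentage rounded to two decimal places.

New unemployment rate ≈ 3.97%.

Initially, labor force = 178.22 + 10.26 = 188.48 million, so u = 10.26/188.48 = 5.44%.
After the first change, unemployed falls and employed rises by 4.78; labor force unchanged → E = 183.00, U = 5.48, labor force = 188.48 million.
After the second change, employed falls and unemployed rises by 2.01; labor force unchanged → E = 180.99, U = 7.49, labor force = 188.48 million.
New unemployment rate = 7.49 / 188.48 = 3.97%.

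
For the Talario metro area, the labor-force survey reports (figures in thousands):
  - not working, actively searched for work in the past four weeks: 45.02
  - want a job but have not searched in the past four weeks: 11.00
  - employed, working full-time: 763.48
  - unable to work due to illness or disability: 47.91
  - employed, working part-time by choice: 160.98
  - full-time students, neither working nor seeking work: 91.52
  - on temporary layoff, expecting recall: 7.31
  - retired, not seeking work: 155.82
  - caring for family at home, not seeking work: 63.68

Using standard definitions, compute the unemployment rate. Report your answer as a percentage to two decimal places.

Unemployment rate ≈ 5.36%.

Employed = 763.48 + 160.98 = 924.46 thousand.
Unemployed = 45.02 + 7.31 = 52.33 thousand (jobless and actively searching, or on temporary layoff).
Labor force = 924.46 + 52.33 = 976.79 thousand.
Unemployment rate = 52.33 / 976.79 = 5.36%.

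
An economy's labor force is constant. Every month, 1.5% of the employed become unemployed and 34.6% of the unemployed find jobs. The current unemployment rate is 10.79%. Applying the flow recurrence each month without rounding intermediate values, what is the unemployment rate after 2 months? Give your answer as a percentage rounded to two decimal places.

Unemployment rate after two months ≈ 6.86%.

With a fixed labor force, u_{t+1} = u_t + s·(1−u_t) − f·u_t = u_t·(1−s−f) + s.
Here 1−s−f = 0.639 and s = 0.015.
u_1 = 0.107900 × 0.639 + 0.015 = 0.083948.
u_2 = 0.083948 × 0.639 + 0.015 = 0.068643.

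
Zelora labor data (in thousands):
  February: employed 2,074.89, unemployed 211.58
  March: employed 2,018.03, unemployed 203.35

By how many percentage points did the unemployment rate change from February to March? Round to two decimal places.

The unemployment rate changed by −0.10 percentage points.

February: labor force = 2,074.89 + 211.58 = 2,286.47; u = 211.58/2,286.47 = 9.25%.
March: labor force = 2,018.03 + 203.35 = 2,221.38; u = 203.35/2,221.38 = 9.15%.
Change = 9.15% − 9.25% = −0.10 pp.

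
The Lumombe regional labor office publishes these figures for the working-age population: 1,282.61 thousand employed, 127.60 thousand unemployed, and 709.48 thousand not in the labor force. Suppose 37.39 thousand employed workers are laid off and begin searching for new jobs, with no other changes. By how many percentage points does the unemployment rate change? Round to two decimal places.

The unemployment rate changes by +2.65 percentage points.

Initially, labor force = 1,282.61 + 127.60 = 1,410.21 thousand, so u = 127.60/1,410.21 = 9.05%.
After the change, employed falls and unemployed rises by 37.39; labor force unchanged → E = 1,245.22, U = 164.99, labor force = 1,410.21 thousand.
New unemployment rate = 164.99 / 1,410.21 = 11.70%.
Change = 11.70% − 9.05% = +2.65 percentage points.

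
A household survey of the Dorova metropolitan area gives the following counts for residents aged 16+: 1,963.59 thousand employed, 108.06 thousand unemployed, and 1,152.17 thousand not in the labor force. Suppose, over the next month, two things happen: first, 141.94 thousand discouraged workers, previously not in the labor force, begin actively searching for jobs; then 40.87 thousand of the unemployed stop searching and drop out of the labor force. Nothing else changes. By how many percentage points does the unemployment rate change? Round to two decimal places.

Initially, labor force = 1,963.59 + 108.06 = 2,071.65 thousand, so u = 108.06/2,071.65 = 5.22%.
After the first change, unemployed and labor force both rise by 141.94 → E = 1,963.59, U = 250.00, labor force = 2,213.59 thousand.
After the second change, unemployed and labor force both fall by 40.87 → E = 1,963.59, U = 209.13, labor force = 2,172.72 thousand.
New unemployment rate = 209.13 / 2,172.72 = 9.63%.
Change = 9.63% − 5.22% = +4.41 percentage points.

The unemployment rate changes by +4.41 percentage points.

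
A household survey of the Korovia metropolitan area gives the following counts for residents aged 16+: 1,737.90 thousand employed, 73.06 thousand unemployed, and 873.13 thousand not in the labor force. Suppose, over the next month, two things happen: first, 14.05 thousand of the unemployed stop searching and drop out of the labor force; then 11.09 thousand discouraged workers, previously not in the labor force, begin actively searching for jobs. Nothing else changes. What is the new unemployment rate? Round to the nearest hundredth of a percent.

Initially, labor force = 1,737.90 + 73.06 = 1,810.96 thousand, so u = 73.06/1,810.96 = 4.03%.
After the first change, unemployed and labor force both fall by 14.05 → E = 1,737.90, U = 59.01, labor force = 1,796.91 thousand.
After the second change, unemployed and labor force both rise by 11.09 → E = 1,737.90, U = 70.10, labor force = 1,808.00 thousand.
New unemployment rate = 70.10 / 1,808.00 = 3.88%.

New unemployment rate ≈ 3.88%.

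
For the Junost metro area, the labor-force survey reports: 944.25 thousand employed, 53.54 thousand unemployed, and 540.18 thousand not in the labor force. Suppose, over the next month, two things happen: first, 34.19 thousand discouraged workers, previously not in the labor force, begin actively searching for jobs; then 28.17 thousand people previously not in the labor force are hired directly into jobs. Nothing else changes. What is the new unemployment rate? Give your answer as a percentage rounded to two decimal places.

New unemployment rate ≈ 8.28%.

Initially, labor force = 944.25 + 53.54 = 997.79 thousand, so u = 53.54/997.79 = 5.37%.
After the first change, unemployed and labor force both rise by 34.19 → E = 944.25, U = 87.73, labor force = 1,031.98 thousand.
After the second change, employed and labor force both rise by 28.17; unemployed unchanged → E = 972.42, U = 87.73, labor force = 1,060.15 thousand.
New unemployment rate = 87.73 / 1,060.15 = 8.28%.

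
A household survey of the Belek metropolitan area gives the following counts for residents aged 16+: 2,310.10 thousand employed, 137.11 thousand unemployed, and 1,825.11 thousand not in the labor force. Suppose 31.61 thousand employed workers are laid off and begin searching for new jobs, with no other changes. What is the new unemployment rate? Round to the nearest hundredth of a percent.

Initially, labor force = 2,310.10 + 137.11 = 2,447.21 thousand, so u = 137.11/2,447.21 = 5.60%.
After the change, employed falls and unemployed rises by 31.61; labor force unchanged → E = 2,278.49, U = 168.72, labor force = 2,447.21 thousand.
New unemployment rate = 168.72 / 2,447.21 = 6.89%.

New unemployment rate ≈ 6.89%.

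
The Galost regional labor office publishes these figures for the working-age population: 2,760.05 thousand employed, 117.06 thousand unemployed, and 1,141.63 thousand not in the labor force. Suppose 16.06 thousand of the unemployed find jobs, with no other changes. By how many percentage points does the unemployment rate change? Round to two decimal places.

The unemployment rate changes by −0.56 percentage points.

Initially, labor force = 2,760.05 + 117.06 = 2,877.11 thousand, so u = 117.06/2,877.11 = 4.07%.
After the change, unemployed falls and employed rises by 16.06; labor force unchanged → E = 2,776.11, U = 101.00, labor force = 2,877.11 thousand.
New unemployment rate = 101.00 / 2,877.11 = 3.51%.
Change = 3.51% − 4.07% = −0.56 percentage points.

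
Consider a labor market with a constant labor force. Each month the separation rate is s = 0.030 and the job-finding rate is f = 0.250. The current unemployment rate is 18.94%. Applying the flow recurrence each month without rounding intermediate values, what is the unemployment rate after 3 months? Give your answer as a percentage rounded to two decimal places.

Unemployment rate after three months ≈ 13.78%.

With a fixed labor force, u_{t+1} = u_t + s·(1−u_t) − f·u_t = u_t·(1−s−f) + s.
Here 1−s−f = 0.720 and s = 0.030.
u_1 = 0.189400 × 0.720 + 0.030 = 0.166368.
u_2 = 0.166368 × 0.720 + 0.030 = 0.149785.
u_3 = 0.149785 × 0.720 + 0.030 = 0.137845.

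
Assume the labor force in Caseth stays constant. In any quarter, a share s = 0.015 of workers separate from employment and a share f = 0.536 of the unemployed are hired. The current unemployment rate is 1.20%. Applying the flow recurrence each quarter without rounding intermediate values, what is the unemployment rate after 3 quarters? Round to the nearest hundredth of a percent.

With a fixed labor force, u_{t+1} = u_t + s·(1−u_t) − f·u_t = u_t·(1−s−f) + s.
Here 1−s−f = 0.449 and s = 0.015.
u_1 = 0.012000 × 0.449 + 0.015 = 0.020388.
u_2 = 0.020388 × 0.449 + 0.015 = 0.024154.
u_3 = 0.024154 × 0.449 + 0.015 = 0.025845.

Unemployment rate after three quarters ≈ 2.58%.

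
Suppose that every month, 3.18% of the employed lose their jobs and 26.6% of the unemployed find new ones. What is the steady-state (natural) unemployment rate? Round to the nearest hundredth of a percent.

At steady state the flows balance: s·E = f·U, so U/(E+U) = s/(s+f).
u* = 3.18 / (3.18 + 26.6) = 3.18 / 29.78 = 10.68%.

Steady-state unemployment rate ≈ 10.68%.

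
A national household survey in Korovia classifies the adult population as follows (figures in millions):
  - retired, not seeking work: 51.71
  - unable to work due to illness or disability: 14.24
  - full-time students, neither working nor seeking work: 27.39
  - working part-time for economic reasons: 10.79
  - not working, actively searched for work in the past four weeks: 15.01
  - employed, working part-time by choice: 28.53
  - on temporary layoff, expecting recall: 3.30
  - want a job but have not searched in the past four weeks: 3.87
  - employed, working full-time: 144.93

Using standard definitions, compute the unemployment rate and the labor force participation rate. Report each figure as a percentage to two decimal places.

Employed = 10.79 + 28.53 + 144.93 = 184.25 million (anyone who worked, including part-time for economic reasons, counts as employed).
Unemployed = 15.01 + 3.30 = 18.31 million (jobless and actively searching, or on temporary layoff).
Labor force = 184.25 + 18.31 = 202.56 million.
Not in labor force = 51.71 + 14.24 + 27.39 + 3.87 = 97.21 million (those not working and not actively searching are outside the labor force — including those who want a job but have given up searching).
Civilian working-age population = 202.56 + 97.21 = 299.77 million.
Unemployment rate = 18.31 / 202.56 = 9.04%.
Labor force participation rate = 202.56 / 299.77 = 67.57%.

Unemployment rate ≈ 9.04%; labor force participation rate ≈ 67.57%.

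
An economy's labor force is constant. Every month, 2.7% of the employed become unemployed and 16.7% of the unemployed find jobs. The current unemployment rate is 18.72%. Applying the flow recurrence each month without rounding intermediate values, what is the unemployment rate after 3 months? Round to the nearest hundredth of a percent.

Unemployment rate after three months ≈ 16.43%.

With a fixed labor force, u_{t+1} = u_t + s·(1−u_t) − f·u_t = u_t·(1−s−f) + s.
Here 1−s−f = 0.806 and s = 0.027.
u_1 = 0.187200 × 0.806 + 0.027 = 0.177883.
u_2 = 0.177883 × 0.806 + 0.027 = 0.170374.
u_3 = 0.170374 × 0.806 + 0.027 = 0.164321.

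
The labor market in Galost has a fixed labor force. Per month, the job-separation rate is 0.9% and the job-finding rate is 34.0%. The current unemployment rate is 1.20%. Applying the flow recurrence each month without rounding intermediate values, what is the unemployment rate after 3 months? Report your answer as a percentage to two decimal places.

Unemployment rate after three months ≈ 2.20%.

With a fixed labor force, u_{t+1} = u_t + s·(1−u_t) − f·u_t = u_t·(1−s−f) + s.
Here 1−s−f = 0.651 and s = 0.009.
u_1 = 0.012000 × 0.651 + 0.009 = 0.016812.
u_2 = 0.016812 × 0.651 + 0.009 = 0.019945.
u_3 = 0.019945 × 0.651 + 0.009 = 0.021984.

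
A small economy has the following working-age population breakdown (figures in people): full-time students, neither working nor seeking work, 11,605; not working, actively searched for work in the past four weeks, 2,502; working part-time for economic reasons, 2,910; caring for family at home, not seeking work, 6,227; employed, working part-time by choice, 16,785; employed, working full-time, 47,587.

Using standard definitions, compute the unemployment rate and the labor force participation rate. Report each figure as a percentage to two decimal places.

Unemployment rate ≈ 3.59%; labor force participation rate ≈ 79.65%.

Employed = 2,910 + 16,785 + 47,587 = 67,282 (anyone who worked, including part-time for economic reasons, counts as employed).
Unemployed = 2,502.
Labor force = 67,282 + 2,502 = 69,784.
Not in labor force = 11,605 + 6,227 = 17,832 (those not working and not actively searching are outside the labor force).
Civilian working-age population = 69,784 + 17,832 = 87,616.
Unemployment rate = 2,502 / 69,784 = 3.59%.
Labor force participation rate = 69,784 / 87,616 = 79.65%.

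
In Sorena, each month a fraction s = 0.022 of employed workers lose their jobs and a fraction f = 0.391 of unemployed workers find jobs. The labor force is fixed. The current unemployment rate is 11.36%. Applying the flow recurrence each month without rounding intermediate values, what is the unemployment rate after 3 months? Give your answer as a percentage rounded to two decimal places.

With a fixed labor force, u_{t+1} = u_t + s·(1−u_t) − f·u_t = u_t·(1−s−f) + s.
Here 1−s−f = 0.587 and s = 0.022.
u_1 = 0.113600 × 0.587 + 0.022 = 0.088683.
u_2 = 0.088683 × 0.587 + 0.022 = 0.074057.
u_3 = 0.074057 × 0.587 + 0.022 = 0.065471.

Unemployment rate after three months ≈ 6.55%.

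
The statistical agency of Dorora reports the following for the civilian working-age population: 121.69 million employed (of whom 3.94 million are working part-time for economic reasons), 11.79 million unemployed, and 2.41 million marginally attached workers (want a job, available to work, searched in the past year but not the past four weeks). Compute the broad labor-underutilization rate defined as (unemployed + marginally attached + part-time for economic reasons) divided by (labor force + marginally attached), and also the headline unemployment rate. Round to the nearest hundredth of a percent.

Labor force = 121.69 + 11.79 = 133.48 million.
Numerator = 11.79 + 2.41 + 3.94 = 18.14 million.
Denominator = 133.48 + 2.41 = 135.89 million.
Broad rate = 18.14 / 135.89 = 13.35%.
Headline unemployment rate = 11.79 / 133.48 = 8.83%.

Broad underutilization rate ≈ 13.35%; headline unemployment rate ≈ 8.83%.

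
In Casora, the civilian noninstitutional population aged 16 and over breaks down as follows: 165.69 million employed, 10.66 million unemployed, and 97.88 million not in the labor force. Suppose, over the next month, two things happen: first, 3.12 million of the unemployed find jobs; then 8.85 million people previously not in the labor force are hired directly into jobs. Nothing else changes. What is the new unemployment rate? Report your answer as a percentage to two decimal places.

New unemployment rate ≈ 4.07%.

Initially, labor force = 165.69 + 10.66 = 176.35 million, so u = 10.66/176.35 = 6.04%.
After the first change, unemployed falls and employed rises by 3.12; labor force unchanged → E = 168.81, U = 7.54, labor force = 176.35 million.
After the second change, employed and labor force both rise by 8.85; unemployed unchanged → E = 177.66, U = 7.54, labor force = 185.20 million.
New unemployment rate = 7.54 / 185.20 = 4.07%.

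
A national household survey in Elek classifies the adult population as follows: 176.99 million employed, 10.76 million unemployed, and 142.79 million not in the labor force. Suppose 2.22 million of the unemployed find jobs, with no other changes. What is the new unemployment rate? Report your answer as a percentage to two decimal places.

New unemployment rate ≈ 4.55%.

Initially, labor force = 176.99 + 10.76 = 187.75 million, so u = 10.76/187.75 = 5.73%.
After the change, unemployed falls and employed rises by 2.22; labor force unchanged → E = 179.21, U = 8.54, labor force = 187.75 million.
New unemployment rate = 8.54 / 187.75 = 4.55%.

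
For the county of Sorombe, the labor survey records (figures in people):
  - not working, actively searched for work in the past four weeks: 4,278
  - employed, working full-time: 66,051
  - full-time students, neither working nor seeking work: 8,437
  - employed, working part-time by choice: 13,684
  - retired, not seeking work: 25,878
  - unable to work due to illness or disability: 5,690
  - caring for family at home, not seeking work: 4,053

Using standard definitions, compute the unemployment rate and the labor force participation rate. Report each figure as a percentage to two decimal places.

Employed = 66,051 + 13,684 = 79,735.
Unemployed = 4,278.
Labor force = 79,735 + 4,278 = 84,013.
Not in labor force = 8,437 + 25,878 + 5,690 + 4,053 = 44,058 (those not working and not actively searching are outside the labor force).
Civilian working-age population = 84,013 + 44,058 = 128,071.
Unemployment rate = 4,278 / 84,013 = 5.09%.
Labor force participation rate = 84,013 / 128,071 = 65.60%.

Unemployment rate ≈ 5.09%; labor force participation rate ≈ 65.60%.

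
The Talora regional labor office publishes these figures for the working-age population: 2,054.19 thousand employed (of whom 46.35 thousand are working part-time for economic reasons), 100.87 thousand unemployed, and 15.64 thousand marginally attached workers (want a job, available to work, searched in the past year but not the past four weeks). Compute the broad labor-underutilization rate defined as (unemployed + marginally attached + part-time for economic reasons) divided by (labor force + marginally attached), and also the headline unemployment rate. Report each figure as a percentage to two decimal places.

Labor force = 2,054.19 + 100.87 = 2,155.06 thousand.
Numerator = 100.87 + 15.64 + 46.35 = 162.86 thousand.
Denominator = 2,155.06 + 15.64 = 2,170.70 thousand.
Broad rate = 162.86 / 2,170.70 = 7.50%.
Headline unemployment rate = 100.87 / 2,155.06 = 4.68%.

Broad underutilization rate ≈ 7.50%; headline unemployment rate ≈ 4.68%.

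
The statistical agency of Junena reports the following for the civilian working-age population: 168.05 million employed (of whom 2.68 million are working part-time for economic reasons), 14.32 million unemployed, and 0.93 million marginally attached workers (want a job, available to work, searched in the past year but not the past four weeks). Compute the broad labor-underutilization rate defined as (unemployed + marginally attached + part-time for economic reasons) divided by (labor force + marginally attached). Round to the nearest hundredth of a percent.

Broad underutilization rate ≈ 9.78%.

Labor force = 168.05 + 14.32 = 182.37 million.
Numerator = 14.32 + 0.93 + 2.68 = 17.93 million.
Denominator = 182.37 + 0.93 = 183.30 million.
Broad rate = 17.93 / 183.30 = 9.78%.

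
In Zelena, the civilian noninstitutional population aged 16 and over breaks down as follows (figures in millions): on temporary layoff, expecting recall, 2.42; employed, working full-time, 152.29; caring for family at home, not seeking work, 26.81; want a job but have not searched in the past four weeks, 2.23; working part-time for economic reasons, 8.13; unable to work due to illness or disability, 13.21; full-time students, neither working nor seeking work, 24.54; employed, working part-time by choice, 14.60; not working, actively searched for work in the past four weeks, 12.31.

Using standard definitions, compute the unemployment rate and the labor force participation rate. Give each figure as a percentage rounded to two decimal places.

Employed = 152.29 + 8.13 + 14.60 = 175.02 million (anyone who worked, including part-time for economic reasons, counts as employed).
Unemployed = 2.42 + 12.31 = 14.73 million (jobless and actively searching, or on temporary layoff).
Labor force = 175.02 + 14.73 = 189.75 million.
Not in labor force = 26.81 + 2.23 + 13.21 + 24.54 = 66.79 million (those not working and not actively searching are outside the labor force — including those who want a job but have given up searching).
Civilian working-age population = 189.75 + 66.79 = 256.54 million.
Unemployment rate = 14.73 / 189.75 = 7.76%.
Labor force participation rate = 189.75 / 256.54 = 73.97%.

Unemployment rate ≈ 7.76%; labor force participation rate ≈ 73.97%.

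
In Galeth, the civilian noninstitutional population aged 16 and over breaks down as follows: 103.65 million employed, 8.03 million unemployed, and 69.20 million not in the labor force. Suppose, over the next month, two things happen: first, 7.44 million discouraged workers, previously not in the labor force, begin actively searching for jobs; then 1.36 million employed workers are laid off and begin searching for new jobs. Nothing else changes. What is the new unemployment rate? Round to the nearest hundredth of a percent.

Initially, labor force = 103.65 + 8.03 = 111.68 million, so u = 8.03/111.68 = 7.19%.
After the first change, unemployed and labor force both rise by 7.44 → E = 103.65, U = 15.47, labor force = 119.12 million.
After the second change, employed falls and unemployed rises by 1.36; labor force unchanged → E = 102.29, U = 16.83, labor force = 119.12 million.
New unemployment rate = 16.83 / 119.12 = 14.13%.

New unemployment rate ≈ 14.13%.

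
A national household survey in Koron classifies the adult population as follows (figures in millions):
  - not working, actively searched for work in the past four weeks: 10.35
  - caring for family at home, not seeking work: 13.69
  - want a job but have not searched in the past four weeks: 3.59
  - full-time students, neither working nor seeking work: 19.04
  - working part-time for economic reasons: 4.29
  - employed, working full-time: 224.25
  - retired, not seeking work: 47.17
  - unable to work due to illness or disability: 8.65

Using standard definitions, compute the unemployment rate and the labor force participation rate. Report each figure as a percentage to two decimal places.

Unemployment rate ≈ 4.33%; labor force participation rate ≈ 72.17%.

Employed = 4.29 + 224.25 = 228.54 million (anyone who worked, including part-time for economic reasons, counts as employed).
Unemployed = 10.35 million.
Labor force = 228.54 + 10.35 = 238.89 million.
Not in labor force = 13.69 + 3.59 + 19.04 + 47.17 + 8.65 = 92.14 million (those not working and not actively searching are outside the labor force — including those who want a job but have given up searching).
Civilian working-age population = 238.89 + 92.14 = 331.03 million.
Unemployment rate = 10.35 / 238.89 = 4.33%.
Labor force participation rate = 238.89 / 331.03 = 72.17%.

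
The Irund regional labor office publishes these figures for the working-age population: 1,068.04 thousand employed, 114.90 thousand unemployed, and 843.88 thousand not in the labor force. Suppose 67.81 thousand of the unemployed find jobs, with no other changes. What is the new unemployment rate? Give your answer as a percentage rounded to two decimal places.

New unemployment rate ≈ 3.98%.

Initially, labor force = 1,068.04 + 114.90 = 1,182.94 thousand, so u = 114.90/1,182.94 = 9.71%.
After the change, unemployed falls and employed rises by 67.81; labor force unchanged → E = 1,135.85, U = 47.09, labor force = 1,182.94 thousand.
New unemployment rate = 47.09 / 1,182.94 = 3.98%.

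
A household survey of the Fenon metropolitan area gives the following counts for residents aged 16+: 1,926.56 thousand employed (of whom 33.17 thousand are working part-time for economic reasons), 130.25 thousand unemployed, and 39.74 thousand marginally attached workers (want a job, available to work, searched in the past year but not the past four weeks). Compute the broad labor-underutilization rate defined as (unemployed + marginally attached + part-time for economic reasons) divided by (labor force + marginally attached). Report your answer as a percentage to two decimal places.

Labor force = 1,926.56 + 130.25 = 2,056.81 thousand.
Numerator = 130.25 + 39.74 + 33.17 = 203.16 thousand.
Denominator = 2,056.81 + 39.74 = 2,096.55 thousand.
Broad rate = 203.16 / 2,096.55 = 9.69%.

Broad underutilization rate ≈ 9.69%.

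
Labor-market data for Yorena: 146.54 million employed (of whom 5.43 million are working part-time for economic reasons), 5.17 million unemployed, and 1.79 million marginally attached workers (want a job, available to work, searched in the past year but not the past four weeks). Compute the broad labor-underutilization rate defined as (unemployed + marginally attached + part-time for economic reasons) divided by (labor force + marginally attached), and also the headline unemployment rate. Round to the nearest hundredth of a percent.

Labor force = 146.54 + 5.17 = 151.71 million.
Numerator = 5.17 + 1.79 + 5.43 = 12.39 million.
Denominator = 151.71 + 1.79 = 153.50 million.
Broad rate = 12.39 / 153.50 = 8.07%.
Headline unemployment rate = 5.17 / 151.71 = 3.41%.

Broad underutilization rate ≈ 8.07%; headline unemployment rate ≈ 3.41%.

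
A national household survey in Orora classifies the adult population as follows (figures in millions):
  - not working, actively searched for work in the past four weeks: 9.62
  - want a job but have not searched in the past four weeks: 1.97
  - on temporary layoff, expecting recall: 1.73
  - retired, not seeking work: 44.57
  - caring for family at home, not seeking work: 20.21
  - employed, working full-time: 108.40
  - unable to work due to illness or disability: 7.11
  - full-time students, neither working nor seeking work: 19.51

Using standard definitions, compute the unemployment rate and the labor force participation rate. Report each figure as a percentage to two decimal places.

Employed = 108.40 million.
Unemployed = 9.62 + 1.73 = 11.35 million (jobless and actively searching, or on temporary layoff).
Labor force = 108.40 + 11.35 = 119.75 million.
Not in labor force = 1.97 + 44.57 + 20.21 + 7.11 + 19.51 = 93.37 million (those not working and not actively searching are outside the labor force — including those who want a job but have given up searching).
Civilian working-age population = 119.75 + 93.37 = 213.12 million.
Unemployment rate = 11.35 / 119.75 = 9.48%.
Labor force participation rate = 119.75 / 213.12 = 56.19%.

Unemployment rate ≈ 9.48%; labor force participation rate ≈ 56.19%.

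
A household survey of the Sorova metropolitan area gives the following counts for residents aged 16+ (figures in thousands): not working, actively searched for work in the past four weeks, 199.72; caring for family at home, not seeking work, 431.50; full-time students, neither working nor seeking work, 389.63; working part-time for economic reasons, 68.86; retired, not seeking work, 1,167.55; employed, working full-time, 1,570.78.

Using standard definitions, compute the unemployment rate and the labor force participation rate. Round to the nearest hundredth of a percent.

Employed = 68.86 + 1,570.78 = 1,639.64 thousand (anyone who worked, including part-time for economic reasons, counts as employed).
Unemployed = 199.72 thousand.
Labor force = 1,639.64 + 199.72 = 1,839.36 thousand.
Not in labor force = 431.50 + 389.63 + 1,167.55 = 1,988.68 thousand (those not working and not actively searching are outside the labor force).
Civilian working-age population = 1,839.36 + 1,988.68 = 3,828.04 thousand.
Unemployment rate = 199.72 / 1,839.36 = 10.86%.
Labor force participation rate = 1,839.36 / 3,828.04 = 48.05%.

Unemployment rate ≈ 10.86%; labor force participation rate ≈ 48.05%.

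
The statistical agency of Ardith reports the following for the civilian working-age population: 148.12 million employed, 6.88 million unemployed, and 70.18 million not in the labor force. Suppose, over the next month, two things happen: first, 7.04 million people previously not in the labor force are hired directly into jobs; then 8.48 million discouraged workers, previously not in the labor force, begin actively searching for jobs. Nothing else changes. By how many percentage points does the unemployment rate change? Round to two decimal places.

The unemployment rate changes by +4.57 percentage points.

Initially, labor force = 148.12 + 6.88 = 155.00 million, so u = 6.88/155.00 = 4.44%.
After the first change, employed and labor force both rise by 7.04; unemployed unchanged → E = 155.16, U = 6.88, labor force = 162.04 million.
After the second change, unemployed and labor force both rise by 8.48 → E = 155.16, U = 15.36, labor force = 170.52 million.
New unemployment rate = 15.36 / 170.52 = 9.01%.
Change = 9.01% − 4.44% = +4.57 percentage points.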